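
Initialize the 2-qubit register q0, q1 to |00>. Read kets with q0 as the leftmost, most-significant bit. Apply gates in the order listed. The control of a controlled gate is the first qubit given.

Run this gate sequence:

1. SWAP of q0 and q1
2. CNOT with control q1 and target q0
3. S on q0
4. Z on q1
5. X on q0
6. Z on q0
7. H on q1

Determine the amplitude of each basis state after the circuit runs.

The resulting statevector has amplitude 0 on |00>, 0 on |01>, -sqrt(2)/2 on |10>, -sqrt(2)/2 on |11>.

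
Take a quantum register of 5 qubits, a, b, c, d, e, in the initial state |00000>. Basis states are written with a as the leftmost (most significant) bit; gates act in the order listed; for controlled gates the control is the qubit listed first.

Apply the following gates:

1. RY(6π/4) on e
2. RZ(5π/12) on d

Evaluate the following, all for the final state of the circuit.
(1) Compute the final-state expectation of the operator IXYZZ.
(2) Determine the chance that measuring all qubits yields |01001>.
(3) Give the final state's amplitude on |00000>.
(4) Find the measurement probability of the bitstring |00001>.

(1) The expectation value of IXYZZ is 0.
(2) Outcome |01001> occurs with probability 0.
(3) The amplitude on |00000> is sqrt(2)*exp(19*I*pi/24)/2.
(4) The probability of measuring |00001> is 1/2.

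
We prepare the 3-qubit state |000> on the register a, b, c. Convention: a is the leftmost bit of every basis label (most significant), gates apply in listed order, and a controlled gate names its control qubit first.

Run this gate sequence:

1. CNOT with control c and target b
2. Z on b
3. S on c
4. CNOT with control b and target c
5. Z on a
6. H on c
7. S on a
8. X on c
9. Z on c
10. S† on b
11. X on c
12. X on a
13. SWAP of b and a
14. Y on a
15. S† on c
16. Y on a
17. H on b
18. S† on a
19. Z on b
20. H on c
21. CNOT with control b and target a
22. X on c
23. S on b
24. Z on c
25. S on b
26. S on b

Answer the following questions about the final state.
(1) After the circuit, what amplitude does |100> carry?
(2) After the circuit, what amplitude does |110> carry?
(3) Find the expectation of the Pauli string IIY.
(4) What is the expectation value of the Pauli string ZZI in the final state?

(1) The amplitude on |100> is 0.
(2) |110> carries amplitude sqrt(2)*(1 + I)/4 in the final state.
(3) In the final state, IIY has expectation -1.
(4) The expectation value of ZZI is 1.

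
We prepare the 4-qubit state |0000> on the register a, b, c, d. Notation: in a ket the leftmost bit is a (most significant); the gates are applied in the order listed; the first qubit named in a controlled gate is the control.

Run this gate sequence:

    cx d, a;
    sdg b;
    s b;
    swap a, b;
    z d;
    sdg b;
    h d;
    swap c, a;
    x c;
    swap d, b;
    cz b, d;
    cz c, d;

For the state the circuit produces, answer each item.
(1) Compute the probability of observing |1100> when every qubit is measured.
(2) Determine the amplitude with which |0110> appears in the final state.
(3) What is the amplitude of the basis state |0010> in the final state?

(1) A full measurement returns |1100> with probability 0.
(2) The final state's coefficient on |0110> equals sqrt(2)/2.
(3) |0010> carries amplitude sqrt(2)/2 in the final state.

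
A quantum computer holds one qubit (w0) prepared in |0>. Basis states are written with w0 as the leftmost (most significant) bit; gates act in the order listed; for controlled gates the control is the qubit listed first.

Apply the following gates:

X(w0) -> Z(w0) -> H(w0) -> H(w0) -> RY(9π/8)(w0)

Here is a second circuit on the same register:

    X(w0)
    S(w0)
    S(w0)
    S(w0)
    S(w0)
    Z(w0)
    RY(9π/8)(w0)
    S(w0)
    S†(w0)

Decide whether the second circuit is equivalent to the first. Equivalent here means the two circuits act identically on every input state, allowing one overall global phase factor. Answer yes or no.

Yes — the two circuits implement the same unitary up to a global phase.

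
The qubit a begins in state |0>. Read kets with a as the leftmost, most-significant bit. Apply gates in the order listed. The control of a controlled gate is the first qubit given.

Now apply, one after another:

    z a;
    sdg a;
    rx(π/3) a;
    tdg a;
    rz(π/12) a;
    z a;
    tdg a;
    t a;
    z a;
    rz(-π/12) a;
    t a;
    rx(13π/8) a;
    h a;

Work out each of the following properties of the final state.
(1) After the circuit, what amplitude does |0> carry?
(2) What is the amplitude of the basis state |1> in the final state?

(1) The final state's coefficient on |0> equals -sqrt(6)*cos(3*pi/16)/4 - sqrt(2)*sin(3*pi/16)/4 - sqrt(6)*I*sin(3*pi/16)/4 + sqrt(2)*I*cos(3*pi/16)/4. Key observation: steps 4-11 multiply out to the identity, so the circuit reduces to the remaining gates.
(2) |1> carries amplitude -sqrt(6)*cos(3*pi/16)/4 - sqrt(2)*sin(3*pi/16)/4 - sqrt(2)*I*cos(3*pi/16)/4 + sqrt(6)*I*sin(3*pi/16)/4 in the final state.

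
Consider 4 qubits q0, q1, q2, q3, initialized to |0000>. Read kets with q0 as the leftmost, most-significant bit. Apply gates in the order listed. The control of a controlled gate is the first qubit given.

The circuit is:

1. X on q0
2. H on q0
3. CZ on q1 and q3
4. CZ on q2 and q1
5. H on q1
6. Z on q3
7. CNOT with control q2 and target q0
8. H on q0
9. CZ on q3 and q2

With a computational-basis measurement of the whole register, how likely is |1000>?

The probability of measuring |1000> is 1/2.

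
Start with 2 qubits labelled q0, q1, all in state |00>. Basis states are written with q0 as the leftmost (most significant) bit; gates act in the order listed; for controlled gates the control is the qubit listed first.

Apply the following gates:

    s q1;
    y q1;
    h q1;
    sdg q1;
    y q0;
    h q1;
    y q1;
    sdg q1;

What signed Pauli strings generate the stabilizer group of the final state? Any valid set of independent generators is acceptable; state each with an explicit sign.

The stabilizer group can be generated by -IX, -ZI, among other valid generating sets.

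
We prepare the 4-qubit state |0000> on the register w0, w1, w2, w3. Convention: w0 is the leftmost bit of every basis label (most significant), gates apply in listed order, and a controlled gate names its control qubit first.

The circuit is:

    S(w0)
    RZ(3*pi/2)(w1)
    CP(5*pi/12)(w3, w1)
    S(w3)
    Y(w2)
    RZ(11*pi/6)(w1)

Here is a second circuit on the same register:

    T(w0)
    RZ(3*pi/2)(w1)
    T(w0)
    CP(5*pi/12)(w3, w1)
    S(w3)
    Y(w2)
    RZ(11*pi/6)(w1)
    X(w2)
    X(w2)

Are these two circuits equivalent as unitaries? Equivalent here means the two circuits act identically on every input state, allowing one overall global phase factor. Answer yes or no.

Yes: on every input state the two circuits agree up to one overall phase factor.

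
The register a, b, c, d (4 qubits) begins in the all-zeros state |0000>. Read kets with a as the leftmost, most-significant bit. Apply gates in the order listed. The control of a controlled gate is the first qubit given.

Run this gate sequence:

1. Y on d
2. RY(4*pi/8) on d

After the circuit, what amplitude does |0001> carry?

The amplitude on |0001> is sqrt(2)*I/2.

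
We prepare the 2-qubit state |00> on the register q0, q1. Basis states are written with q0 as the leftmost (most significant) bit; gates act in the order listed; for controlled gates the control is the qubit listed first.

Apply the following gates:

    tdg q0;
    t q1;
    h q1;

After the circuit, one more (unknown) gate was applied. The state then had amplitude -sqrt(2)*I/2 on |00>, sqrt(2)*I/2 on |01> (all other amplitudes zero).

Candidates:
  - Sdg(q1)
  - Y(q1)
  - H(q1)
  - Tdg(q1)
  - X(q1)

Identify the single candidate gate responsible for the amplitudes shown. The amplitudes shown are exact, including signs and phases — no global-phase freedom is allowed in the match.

The applied gate was Y(q1).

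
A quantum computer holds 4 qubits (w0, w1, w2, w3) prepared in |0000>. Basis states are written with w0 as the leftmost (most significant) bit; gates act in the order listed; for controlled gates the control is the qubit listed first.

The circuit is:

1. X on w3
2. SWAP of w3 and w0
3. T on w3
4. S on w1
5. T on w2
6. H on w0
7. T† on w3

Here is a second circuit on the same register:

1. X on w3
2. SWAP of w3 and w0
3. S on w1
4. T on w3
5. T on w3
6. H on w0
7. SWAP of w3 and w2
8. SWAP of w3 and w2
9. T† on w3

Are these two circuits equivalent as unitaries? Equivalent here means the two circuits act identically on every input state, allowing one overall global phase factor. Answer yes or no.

No — the two circuits implement different unitaries, even allowing a global phase.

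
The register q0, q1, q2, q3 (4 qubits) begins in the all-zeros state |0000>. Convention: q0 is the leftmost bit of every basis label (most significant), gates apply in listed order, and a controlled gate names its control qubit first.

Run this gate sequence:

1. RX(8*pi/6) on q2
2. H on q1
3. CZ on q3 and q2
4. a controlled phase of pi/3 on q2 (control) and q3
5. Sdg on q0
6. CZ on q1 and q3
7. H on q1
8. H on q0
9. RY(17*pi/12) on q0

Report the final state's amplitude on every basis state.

The resulting statevector has amplitude -sqrt(4 - 2*sqrt(2))/16 + sqrt(12 - 6*sqrt(2))/16 + sqrt(2*sqrt(2) + 4)/16 + sqrt(6*sqrt(2) + 12)/16 on |0000>, I*(-sqrt(12 - 6*sqrt(2))/16 + 3*sqrt(4 - 2*sqrt(2))/16 + sqrt(6*sqrt(2) + 12)/16 + 3*sqrt(2*sqrt(2) + 4)/16) on |0010>, -sqrt(2*sqrt(2) + 4)/16 - sqrt(12 - 6*sqrt(2))/16 - sqrt(4 - 2*sqrt(2))/16 + sqrt(6*sqrt(2) + 12)/16 on |1000>, I*(-sqrt(6*sqrt(2) + 12)/16 - 3*sqrt(4 - 2*sqrt(2))/16 - sqrt(12 - 6*sqrt(2))/16 + 3*sqrt(2*sqrt(2) + 4)/16) on |1010>, and 0 on every other basis state.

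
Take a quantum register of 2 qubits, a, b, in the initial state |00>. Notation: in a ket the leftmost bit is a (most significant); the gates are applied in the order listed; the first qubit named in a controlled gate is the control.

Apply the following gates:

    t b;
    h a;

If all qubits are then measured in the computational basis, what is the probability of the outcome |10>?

Outcome |10> occurs with probability 1/2.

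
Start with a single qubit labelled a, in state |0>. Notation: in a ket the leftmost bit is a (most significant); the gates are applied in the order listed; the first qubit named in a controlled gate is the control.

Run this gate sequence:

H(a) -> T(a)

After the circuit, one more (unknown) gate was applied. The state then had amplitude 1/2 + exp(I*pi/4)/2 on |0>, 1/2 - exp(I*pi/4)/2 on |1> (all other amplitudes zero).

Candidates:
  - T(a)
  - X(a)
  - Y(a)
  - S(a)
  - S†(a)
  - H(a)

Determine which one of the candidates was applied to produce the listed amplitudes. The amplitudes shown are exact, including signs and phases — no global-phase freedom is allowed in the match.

The applied gate was H(a).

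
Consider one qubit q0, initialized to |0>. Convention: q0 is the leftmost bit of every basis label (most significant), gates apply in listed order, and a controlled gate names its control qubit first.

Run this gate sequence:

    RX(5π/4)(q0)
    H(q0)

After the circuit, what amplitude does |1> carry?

The amplitude on |1> is -sqrt(2)*sqrt(2 - sqrt(2))/4 + sqrt(2)*I*sqrt(sqrt(2) + 2)/4.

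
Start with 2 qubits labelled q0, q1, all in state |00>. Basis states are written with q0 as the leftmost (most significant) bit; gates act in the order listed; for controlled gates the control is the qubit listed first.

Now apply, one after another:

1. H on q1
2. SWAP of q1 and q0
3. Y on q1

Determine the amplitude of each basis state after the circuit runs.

The final amplitudes are 0 on |00>, sqrt(2)*I/2 on |01>, 0 on |10>, sqrt(2)*I/2 on |11>.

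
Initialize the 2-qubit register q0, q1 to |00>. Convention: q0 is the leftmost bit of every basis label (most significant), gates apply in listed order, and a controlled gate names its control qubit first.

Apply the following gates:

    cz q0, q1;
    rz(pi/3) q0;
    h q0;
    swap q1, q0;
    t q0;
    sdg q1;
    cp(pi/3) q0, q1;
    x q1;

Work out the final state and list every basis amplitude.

The final amplitudes are -sqrt(2)*exp(I*pi/3)/2 on |00>, -sqrt(2)*exp(5*I*pi/6)/2 on |01>, 0 on |10>, 0 on |11>.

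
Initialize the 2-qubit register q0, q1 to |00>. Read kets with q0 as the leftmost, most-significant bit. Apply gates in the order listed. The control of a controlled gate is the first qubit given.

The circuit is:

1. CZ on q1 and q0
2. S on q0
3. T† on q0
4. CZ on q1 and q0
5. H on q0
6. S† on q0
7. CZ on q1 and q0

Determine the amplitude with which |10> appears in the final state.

The amplitude on |10> is -sqrt(2)*I/2.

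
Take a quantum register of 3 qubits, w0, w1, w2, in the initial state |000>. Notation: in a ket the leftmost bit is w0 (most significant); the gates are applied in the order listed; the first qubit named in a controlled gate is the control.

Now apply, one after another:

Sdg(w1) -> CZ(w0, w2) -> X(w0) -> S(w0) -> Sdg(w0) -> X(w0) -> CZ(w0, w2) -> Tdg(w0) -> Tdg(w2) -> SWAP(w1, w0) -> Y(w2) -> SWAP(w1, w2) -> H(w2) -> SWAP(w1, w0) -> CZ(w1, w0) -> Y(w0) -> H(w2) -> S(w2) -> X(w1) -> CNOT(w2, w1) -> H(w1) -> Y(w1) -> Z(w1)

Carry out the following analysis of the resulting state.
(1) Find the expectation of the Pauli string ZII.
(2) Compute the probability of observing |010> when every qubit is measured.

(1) The observable ZII averages to 1. Key observation: the block from step 2 through step 7 cancels to the identity and can be dropped.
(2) A full measurement returns |010> with probability 1/2.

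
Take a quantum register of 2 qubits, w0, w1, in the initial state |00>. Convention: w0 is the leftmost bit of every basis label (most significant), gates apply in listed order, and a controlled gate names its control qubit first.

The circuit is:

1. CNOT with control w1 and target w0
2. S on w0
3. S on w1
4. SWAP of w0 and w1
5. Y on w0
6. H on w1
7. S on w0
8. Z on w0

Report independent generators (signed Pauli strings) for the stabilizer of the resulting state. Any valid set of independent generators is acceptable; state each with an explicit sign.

One valid set of independent stabilizer generators is +IX, -ZI (any independent generating set of the same group is equally correct).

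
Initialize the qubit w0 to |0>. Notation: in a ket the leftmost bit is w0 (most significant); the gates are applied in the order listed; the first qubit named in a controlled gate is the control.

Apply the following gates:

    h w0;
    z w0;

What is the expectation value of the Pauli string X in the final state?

The expectation value of X is -1.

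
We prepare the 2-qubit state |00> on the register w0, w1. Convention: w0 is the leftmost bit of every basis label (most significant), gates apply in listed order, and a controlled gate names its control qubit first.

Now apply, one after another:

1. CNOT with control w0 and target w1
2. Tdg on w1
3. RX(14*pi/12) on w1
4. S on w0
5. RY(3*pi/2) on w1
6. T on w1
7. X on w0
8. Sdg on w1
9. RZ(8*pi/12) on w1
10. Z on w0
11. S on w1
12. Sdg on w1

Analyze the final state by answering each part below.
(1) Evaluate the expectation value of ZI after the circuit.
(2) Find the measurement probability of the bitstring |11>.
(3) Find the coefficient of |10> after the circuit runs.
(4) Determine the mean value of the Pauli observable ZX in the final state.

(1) The observable ZI averages to -1.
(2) The probability of measuring |11> is 1/2.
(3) |10> carries amplitude (-1 + sqrt(3) + I + sqrt(3)*I)*exp(2*I*pi/3)/4 in the final state.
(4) The expectation value of ZX is -sqrt(2)/4 + sqrt(6)/4.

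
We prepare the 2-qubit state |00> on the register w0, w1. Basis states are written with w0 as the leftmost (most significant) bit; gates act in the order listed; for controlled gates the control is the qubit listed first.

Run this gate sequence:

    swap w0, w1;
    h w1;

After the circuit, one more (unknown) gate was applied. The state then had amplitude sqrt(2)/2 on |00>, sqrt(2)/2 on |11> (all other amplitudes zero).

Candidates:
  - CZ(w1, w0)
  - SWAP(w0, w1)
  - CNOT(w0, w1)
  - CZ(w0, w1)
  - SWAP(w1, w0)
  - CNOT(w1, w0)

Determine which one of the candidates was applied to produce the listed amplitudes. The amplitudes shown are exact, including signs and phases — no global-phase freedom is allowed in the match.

It was CNOT(w1, w0) that produced the state shown.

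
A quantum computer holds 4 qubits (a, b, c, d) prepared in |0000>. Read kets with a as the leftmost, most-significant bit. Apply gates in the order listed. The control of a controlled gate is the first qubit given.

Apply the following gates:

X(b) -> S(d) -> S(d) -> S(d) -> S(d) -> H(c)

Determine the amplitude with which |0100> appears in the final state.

|0100> carries amplitude sqrt(2)/2 in the final state.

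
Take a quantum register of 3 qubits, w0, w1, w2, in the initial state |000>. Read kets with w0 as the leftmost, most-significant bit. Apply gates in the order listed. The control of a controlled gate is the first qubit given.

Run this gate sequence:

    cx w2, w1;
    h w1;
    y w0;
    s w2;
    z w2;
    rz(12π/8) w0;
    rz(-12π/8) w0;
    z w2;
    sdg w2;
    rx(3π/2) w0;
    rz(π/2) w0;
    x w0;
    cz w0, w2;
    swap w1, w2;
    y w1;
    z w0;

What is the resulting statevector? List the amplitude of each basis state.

The final amplitudes are 0 on |000>, 0 on |001>, exp(I*pi/4)/2 on |010>, exp(I*pi/4)/2 on |011>, 0 on |100>, 0 on |101>, -exp(I*pi/4)/2 on |110>, -exp(I*pi/4)/2 on |111>. Key observation: the block from step 4 through step 9 cancels to the identity and can be dropped.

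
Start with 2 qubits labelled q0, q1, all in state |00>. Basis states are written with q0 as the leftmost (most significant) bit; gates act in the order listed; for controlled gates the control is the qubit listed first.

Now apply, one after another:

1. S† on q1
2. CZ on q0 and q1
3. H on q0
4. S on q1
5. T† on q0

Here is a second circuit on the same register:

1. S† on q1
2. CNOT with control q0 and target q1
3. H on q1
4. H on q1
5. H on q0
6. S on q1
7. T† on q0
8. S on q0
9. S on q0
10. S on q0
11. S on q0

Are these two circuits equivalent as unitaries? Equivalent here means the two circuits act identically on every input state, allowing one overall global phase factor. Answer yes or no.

No — the two circuits implement different unitaries, even allowing a global phase.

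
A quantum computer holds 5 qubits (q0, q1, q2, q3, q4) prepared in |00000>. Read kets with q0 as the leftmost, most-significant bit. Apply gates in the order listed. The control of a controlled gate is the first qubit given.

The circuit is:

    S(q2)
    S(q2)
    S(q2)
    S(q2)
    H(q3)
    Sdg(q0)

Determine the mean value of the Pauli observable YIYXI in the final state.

In the final state, YIYXI has expectation 0. Key observation: gates 1-4 undo each other exactly, leaving only the rest of the circuit to track.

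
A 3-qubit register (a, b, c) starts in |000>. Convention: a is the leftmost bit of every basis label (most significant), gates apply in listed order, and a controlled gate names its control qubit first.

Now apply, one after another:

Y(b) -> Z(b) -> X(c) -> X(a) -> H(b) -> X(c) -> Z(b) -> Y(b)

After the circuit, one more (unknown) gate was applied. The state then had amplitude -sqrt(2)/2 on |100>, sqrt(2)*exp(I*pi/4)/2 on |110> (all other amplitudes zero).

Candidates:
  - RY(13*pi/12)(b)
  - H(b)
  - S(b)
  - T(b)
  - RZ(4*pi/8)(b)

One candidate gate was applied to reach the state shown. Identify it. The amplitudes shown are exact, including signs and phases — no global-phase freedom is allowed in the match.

It was T(b) that produced the state shown.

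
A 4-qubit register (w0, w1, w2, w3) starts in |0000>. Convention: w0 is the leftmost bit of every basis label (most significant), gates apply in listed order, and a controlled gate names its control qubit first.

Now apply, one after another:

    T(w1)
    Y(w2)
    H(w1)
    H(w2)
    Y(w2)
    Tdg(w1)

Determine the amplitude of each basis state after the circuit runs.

The final amplitudes are -1/2 on |0000>, -1/2 on |0010>, exp(3*I*pi/4)/2 on |0100>, exp(3*I*pi/4)/2 on |0110>, and 0 on every other basis state.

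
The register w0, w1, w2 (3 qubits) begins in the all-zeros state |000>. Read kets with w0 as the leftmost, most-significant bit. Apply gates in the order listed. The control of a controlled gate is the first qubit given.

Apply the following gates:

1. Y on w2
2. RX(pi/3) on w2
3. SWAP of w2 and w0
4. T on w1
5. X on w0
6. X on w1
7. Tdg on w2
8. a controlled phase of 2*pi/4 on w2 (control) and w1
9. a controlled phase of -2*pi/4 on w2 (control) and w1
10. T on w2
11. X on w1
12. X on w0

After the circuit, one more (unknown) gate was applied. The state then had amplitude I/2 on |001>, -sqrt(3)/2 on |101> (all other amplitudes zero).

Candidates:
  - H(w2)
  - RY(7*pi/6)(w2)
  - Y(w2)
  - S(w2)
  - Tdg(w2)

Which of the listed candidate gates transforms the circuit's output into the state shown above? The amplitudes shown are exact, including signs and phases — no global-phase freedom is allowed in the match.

The applied gate was Y(w2). Key observation: steps 5-12 multiply out to the identity, so the circuit reduces to the remaining gates.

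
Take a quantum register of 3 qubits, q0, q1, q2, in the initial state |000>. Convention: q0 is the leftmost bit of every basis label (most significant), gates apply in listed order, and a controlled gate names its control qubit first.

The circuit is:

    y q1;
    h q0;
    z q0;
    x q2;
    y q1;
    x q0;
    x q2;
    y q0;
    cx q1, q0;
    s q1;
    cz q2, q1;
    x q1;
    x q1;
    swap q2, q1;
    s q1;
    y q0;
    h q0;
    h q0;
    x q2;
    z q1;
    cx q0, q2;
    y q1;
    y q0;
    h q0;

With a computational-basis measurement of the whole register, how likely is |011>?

A full measurement returns |011> with probability 1/4. Key observation: the block from step 12 through step 13 cancels to the identity and can be dropped.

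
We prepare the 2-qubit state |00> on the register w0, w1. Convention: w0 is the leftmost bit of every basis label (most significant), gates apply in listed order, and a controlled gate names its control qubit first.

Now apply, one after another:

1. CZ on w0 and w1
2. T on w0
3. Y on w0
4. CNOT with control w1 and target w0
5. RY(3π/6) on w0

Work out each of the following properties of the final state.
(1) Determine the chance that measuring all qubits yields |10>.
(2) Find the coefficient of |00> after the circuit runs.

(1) A full measurement returns |10> with probability 1/2.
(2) The amplitude on |00> is -sqrt(2)*I/2.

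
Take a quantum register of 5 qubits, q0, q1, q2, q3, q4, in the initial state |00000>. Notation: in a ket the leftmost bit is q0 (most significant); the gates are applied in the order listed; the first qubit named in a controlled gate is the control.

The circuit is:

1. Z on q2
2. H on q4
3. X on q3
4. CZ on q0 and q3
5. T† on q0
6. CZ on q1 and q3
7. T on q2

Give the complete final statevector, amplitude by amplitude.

The final amplitudes are sqrt(2)/2 on |00010>, sqrt(2)/2 on |00011>, and 0 on every other basis state.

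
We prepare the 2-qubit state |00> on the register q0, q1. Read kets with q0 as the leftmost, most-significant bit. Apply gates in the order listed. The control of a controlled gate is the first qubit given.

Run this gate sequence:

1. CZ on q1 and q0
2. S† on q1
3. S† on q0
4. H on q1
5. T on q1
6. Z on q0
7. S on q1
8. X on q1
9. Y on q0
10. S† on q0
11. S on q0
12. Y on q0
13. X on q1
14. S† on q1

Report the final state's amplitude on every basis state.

The resulting statevector has amplitude sqrt(2)/2 on |00>, sqrt(2)*exp(I*pi/4)/2 on |01>, 0 on |10>, 0 on |11>. Key observation: steps 7-14 multiply out to the identity, so the circuit reduces to the remaining gates.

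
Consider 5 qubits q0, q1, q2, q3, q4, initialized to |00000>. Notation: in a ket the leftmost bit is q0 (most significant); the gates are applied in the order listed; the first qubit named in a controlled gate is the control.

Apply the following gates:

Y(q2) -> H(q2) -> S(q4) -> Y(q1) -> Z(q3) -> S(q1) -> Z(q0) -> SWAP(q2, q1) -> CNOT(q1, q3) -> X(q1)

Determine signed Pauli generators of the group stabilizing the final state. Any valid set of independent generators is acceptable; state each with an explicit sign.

One valid set of independent stabilizer generators is -IXIXI, +ZIIII, -IZIZI, -IIZII, +IIIIZ (any independent generating set of the same group is equally correct).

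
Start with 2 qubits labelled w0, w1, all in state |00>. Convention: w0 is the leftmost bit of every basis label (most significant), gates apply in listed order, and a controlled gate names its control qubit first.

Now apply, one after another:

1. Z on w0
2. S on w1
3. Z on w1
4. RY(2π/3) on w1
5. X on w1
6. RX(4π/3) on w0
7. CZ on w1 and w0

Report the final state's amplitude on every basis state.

The final amplitudes are -sqrt(3)/4 on |00>, -1/4 on |01>, -3*I/4 on |10>, sqrt(3)*I/4 on |11>.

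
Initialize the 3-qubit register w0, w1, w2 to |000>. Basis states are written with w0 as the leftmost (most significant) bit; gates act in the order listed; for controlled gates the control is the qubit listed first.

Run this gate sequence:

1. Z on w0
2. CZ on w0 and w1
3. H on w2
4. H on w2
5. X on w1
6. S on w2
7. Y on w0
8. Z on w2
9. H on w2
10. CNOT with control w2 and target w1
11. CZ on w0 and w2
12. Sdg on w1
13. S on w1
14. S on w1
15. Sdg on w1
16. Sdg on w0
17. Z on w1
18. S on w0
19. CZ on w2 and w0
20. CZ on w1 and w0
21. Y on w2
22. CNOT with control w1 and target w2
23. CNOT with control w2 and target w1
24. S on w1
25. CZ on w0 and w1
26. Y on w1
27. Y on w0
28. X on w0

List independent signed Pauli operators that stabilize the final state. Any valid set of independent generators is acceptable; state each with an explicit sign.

One valid set of independent stabilizer generators is +IYI, -ZII, +IIZ (any independent generating set of the same group is equally correct).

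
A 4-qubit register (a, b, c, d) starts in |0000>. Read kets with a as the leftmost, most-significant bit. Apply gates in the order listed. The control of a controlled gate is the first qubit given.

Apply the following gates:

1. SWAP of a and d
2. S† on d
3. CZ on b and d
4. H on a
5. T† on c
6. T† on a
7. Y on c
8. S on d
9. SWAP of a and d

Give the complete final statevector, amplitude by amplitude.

After the circuit, the state carries amplitude sqrt(2)*I/2 on |0010>, sqrt(2)*exp(I*pi/4)/2 on |0011>, and 0 on every other basis state.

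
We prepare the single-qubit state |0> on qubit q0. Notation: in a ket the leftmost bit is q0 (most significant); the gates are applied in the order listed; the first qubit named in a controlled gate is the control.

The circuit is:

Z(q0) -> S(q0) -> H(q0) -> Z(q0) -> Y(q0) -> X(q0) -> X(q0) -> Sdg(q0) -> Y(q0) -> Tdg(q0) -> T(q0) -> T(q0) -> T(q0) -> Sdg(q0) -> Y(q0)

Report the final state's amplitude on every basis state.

After the circuit, the state carries amplitude sqrt(2)*I/2 on |0>, sqrt(2)/2 on |1>.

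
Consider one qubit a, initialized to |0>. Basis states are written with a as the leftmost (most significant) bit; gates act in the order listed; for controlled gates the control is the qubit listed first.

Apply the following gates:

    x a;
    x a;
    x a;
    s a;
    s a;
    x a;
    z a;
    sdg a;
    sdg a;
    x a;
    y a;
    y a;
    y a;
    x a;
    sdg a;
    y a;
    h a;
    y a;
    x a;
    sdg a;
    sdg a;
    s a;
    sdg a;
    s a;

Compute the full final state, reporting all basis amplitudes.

The final amplitudes are sqrt(2)/2 on |0>, sqrt(2)*I/2 on |1>.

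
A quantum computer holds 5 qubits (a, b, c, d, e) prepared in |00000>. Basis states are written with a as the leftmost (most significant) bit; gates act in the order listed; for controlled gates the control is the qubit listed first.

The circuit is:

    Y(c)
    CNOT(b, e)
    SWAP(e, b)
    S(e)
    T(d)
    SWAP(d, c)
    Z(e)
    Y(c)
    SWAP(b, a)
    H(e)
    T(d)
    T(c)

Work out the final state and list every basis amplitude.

The resulting statevector has amplitude -sqrt(2)*I/2 on |00110>, -sqrt(2)*I/2 on |00111>, and 0 on every other basis state.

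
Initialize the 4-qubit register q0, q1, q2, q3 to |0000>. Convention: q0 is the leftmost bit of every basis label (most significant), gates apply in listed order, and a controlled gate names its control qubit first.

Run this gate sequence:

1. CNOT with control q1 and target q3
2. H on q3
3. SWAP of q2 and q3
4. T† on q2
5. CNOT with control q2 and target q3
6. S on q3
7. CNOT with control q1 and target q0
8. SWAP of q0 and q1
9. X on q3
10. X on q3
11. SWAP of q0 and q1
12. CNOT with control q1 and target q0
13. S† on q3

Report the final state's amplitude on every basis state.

After the circuit, the state carries amplitude sqrt(2)/2 on |0000>, -sqrt(2)*exp(3*I*pi/4)/2 on |0011>, and 0 on every other basis state. Key observation: the block from step 6 through step 13 cancels to the identity and can be dropped.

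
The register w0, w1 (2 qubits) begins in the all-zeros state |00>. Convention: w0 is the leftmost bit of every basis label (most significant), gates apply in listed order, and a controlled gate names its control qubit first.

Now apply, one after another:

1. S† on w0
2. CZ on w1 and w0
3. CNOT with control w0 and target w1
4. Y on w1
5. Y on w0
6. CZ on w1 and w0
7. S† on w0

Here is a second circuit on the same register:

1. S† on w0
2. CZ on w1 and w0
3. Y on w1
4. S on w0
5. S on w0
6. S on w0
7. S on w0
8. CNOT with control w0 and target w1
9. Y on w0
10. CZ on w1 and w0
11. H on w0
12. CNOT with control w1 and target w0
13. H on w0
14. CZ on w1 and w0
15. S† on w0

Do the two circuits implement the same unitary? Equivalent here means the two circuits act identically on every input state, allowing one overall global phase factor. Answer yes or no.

No, they are not equivalent — no single phase factor reconciles the two unitaries.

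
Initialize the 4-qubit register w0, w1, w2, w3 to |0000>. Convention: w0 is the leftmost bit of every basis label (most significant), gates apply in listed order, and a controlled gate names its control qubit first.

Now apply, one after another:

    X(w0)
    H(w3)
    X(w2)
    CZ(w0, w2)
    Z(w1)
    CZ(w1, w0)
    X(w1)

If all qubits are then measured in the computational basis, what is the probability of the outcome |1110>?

Outcome |1110> occurs with probability 1/2.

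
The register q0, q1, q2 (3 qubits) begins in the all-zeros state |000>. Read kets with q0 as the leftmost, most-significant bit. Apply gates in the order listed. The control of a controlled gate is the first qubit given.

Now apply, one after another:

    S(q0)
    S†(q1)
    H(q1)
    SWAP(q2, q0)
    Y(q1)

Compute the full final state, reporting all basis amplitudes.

After the circuit, the state carries amplitude -sqrt(2)*I/2 on |000>, sqrt(2)*I/2 on |010>, and 0 on every other basis state.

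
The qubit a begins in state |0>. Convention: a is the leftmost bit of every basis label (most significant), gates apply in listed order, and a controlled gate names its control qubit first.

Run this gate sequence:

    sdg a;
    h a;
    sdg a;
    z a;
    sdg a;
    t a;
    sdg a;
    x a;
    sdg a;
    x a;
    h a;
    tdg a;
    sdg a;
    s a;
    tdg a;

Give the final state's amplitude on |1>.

The amplitude on |1> is -1/2 + exp(I*pi/4)/2.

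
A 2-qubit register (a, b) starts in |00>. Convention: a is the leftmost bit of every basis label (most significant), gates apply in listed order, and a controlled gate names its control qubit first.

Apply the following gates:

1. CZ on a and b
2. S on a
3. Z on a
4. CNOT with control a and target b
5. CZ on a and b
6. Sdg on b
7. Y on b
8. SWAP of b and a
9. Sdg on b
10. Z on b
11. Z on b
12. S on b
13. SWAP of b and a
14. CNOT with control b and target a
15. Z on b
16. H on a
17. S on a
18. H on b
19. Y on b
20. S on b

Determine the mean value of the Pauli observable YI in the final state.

In the final state, YI has expectation -1. Key observation: the block from step 8 through step 13 cancels to the identity and can be dropped.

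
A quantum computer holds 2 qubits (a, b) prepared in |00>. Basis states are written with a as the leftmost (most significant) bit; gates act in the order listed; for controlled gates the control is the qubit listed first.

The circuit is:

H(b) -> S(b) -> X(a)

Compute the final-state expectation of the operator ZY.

The expectation value of ZY is -1.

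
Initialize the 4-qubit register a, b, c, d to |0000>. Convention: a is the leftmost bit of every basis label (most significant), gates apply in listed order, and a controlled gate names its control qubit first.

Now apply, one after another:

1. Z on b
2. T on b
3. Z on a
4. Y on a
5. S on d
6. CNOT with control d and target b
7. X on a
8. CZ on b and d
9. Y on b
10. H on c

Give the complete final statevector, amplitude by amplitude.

The final amplitudes are -sqrt(2)/2 on |0100>, -sqrt(2)/2 on |0110>, and 0 on every other basis state.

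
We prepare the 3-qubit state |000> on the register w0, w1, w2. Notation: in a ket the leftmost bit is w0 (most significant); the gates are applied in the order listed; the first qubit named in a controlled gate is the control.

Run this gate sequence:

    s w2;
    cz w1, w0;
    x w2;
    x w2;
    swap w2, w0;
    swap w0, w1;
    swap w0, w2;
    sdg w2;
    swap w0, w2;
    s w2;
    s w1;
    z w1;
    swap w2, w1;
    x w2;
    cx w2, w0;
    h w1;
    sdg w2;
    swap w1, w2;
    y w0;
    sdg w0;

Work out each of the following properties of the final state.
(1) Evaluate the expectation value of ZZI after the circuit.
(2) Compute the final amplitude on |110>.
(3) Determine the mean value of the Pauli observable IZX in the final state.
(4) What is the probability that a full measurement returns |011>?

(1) In the final state, ZZI has expectation -1.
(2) |110> carries amplitude 0 in the final state.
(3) In the final state, IZX has expectation -1.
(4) A full measurement returns |011> with probability 1/2.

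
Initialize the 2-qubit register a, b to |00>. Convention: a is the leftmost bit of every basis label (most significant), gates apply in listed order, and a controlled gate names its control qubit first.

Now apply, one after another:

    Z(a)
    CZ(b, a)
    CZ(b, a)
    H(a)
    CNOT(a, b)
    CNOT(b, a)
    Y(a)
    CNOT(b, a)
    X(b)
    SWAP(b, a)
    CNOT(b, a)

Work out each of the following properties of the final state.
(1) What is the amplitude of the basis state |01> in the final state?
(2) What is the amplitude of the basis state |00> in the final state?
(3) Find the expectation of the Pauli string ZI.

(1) The amplitude on |01> is sqrt(2)*I/2.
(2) |00> carries amplitude sqrt(2)*I/2 in the final state.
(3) The observable ZI averages to 1.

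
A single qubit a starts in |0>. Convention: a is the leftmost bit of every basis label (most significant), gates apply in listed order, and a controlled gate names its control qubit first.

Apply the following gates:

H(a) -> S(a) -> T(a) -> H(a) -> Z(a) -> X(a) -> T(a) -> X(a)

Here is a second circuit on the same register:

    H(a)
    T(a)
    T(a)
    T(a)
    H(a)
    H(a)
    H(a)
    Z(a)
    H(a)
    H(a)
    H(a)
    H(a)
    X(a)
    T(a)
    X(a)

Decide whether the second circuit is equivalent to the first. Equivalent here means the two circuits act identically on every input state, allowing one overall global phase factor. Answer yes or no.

Yes — the two circuits implement the same unitary up to a global phase.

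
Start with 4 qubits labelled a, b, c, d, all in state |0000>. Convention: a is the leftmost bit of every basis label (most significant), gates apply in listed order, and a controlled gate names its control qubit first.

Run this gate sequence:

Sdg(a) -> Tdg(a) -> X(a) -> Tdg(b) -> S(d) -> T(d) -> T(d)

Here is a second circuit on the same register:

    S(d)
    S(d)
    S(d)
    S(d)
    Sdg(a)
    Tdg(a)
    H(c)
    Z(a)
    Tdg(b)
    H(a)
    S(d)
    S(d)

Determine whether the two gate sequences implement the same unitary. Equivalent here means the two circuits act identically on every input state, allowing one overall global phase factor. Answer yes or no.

No — the two circuits implement different unitaries, even allowing a global phase.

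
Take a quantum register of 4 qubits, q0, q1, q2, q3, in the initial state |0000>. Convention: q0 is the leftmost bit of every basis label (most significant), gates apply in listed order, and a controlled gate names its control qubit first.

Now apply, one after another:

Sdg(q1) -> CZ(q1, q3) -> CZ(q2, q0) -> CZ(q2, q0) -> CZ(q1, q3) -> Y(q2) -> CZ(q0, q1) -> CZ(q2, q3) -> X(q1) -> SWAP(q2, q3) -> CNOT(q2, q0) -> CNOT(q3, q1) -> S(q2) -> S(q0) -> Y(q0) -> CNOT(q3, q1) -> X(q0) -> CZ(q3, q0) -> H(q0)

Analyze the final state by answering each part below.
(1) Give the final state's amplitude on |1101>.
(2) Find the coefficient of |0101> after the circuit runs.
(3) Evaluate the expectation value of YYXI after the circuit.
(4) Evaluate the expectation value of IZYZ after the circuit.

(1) |1101> carries amplitude -sqrt(2)/2 in the final state. Key observation: gates 2-5 undo each other exactly, leaving only the rest of the circuit to track.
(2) |0101> carries amplitude -sqrt(2)/2 in the final state.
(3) The expectation value of YYXI is 0.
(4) The expectation value of IZYZ is 0.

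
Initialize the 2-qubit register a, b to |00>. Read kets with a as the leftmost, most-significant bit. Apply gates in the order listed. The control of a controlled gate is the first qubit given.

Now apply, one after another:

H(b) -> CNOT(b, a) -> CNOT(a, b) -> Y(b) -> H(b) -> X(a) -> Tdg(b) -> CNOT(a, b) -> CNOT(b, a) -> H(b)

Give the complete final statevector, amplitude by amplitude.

The final amplitudes are sqrt(2)*I/2 on |00>, 0 on |01>, -sqrt(2)*exp(I*pi/4)/2 on |10>, 0 on |11>.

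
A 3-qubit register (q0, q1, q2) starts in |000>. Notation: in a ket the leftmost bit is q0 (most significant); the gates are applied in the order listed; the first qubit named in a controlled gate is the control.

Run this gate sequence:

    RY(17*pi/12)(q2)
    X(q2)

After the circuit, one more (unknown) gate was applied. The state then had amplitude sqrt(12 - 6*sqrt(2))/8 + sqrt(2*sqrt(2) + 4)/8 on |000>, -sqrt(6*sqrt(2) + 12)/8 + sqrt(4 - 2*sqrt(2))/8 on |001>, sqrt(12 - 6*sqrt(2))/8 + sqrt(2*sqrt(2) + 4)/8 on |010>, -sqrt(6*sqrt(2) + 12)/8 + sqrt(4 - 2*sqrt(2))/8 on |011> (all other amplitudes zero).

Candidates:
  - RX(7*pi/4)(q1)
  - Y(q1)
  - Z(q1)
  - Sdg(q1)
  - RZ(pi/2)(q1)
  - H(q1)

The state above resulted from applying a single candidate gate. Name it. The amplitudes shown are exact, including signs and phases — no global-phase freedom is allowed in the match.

The applied gate was H(q1).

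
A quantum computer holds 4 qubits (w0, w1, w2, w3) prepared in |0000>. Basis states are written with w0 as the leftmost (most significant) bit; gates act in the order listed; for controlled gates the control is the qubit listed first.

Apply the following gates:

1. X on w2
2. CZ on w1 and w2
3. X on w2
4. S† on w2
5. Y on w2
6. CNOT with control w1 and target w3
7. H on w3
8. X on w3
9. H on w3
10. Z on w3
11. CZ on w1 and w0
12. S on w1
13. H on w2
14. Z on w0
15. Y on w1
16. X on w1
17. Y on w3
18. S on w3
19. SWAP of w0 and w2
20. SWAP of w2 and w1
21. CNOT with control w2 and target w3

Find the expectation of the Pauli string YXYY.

The observable YXYY averages to 0. Key observation: the block from step 7 through step 10 cancels to the identity and can be dropped.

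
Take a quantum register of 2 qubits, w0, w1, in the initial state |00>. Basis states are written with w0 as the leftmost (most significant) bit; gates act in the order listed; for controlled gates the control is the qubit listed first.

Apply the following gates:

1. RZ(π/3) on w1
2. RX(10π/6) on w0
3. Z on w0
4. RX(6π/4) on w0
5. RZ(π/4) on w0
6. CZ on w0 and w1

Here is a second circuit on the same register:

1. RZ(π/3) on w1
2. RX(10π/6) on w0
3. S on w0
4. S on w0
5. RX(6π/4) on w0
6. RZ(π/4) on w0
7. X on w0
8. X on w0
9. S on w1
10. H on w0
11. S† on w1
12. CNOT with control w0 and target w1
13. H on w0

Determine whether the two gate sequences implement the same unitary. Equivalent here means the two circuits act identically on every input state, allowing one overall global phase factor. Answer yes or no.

No: there is an input state on which the two circuits produce genuinely different outputs (not merely differing by a phase).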